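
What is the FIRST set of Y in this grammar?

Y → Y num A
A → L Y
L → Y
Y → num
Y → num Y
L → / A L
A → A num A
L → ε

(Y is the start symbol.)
{ 'num' }

To compute FIRST(Y), examine every production with Y on the left-hand side, reading each right-hand side left to right until a non-nullable symbol is reached.

From Y → Y num A:
  - Y is the symbol being defined: contributes nothing new
    Y is not nullable, so stop
From Y → num:
  - num is a terminal: add 'num' and stop
From Y → num Y:
  - num is a terminal: add 'num' and stop

Collecting: FIRST(Y) = { 'num' }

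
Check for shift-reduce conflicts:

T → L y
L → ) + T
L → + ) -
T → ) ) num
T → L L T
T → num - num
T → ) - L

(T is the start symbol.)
A shift-reduce conflict occurs when an LR(0) state has both:
  - a complete (reduce) item [A → α .] (dot at the end), and
  - a shift item [B → β . c γ] (dot before a terminal).

Augment with T' → T and build the canonical LR(0) collection (I0 = CLOSURE({[T' → . T]}), then GOTO on every symbol after a dot until no new states appear). It has 20 states:
  I0: { [L → . ) + T], [L → . + ) -], [T → . ) ) num], [T → . ) - L], [T → . L L T], [T → . L y], [T → . num - num], [T' → . T] }  — shift
  I1: { [L → ) . + T], [T → ) . ) num], [T → ) . - L] }  — shift
  I2: { [L → + . ) -] }  — shift
  I3: { [L → . ) + T], [L → . + ) -], [T → L . L T], [T → L . y] }  — shift
  I4: { [T' → T .] }  — accept
  I5: { [T → num . - num] }  — shift
  I6: { [T → num - . num] }  — shift
  I7: { [T → num - num .] }  — reduce
  I8: { [L → ) . + T] }  — shift
  I9: { [L → . ) + T], [L → . + ) -], [T → . ) ) num], [T → . ) - L], [T → . L L T], [T → . L y], [T → . num - num], [T → L L . T] }  — shift
  I10: { [T → L y .] }  — reduce
  I11: { [T → L L T .] }  — reduce
  I12: { [L → ) + . T], [L → . ) + T], [L → . + ) -], [T → . ) ) num], [T → . ) - L], [T → . L L T], [T → . L y], [T → . num - num] }  — shift
  I13: { [L → ) + T .] }  — reduce
  I14: { [L → + ) . -] }  — shift
  I15: { [L → + ) - .] }  — reduce
  I16: { [T → ) ) . num] }  — shift
  I17: { [L → . ) + T], [L → . + ) -], [T → ) - . L] }  — shift
  I18: { [T → ) - L .] }  — reduce
  I19: { [T → ) ) num .] }  — reduce

No state contains both a complete item and a shift item.

Answer: No shift-reduce conflicts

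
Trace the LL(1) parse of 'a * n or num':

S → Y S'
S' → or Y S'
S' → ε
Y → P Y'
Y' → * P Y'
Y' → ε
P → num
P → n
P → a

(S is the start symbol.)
Stack is shown with the top on the left.

Stack        Input           Action
-----------------------------------
S $          a * n or num $  output S → Y S'
Y S' $       a * n or num $  output Y → P Y'
P Y' S' $    a * n or num $  output P → a
a Y' S' $    a * n or num $  match 'a'
Y' S' $      * n or num $    output Y' → * P Y'
* P Y' S' $  * n or num $    match '*'
P Y' S' $    n or num $      output P → n
n Y' S' $    n or num $      match 'n'
Y' S' $      or num $        output Y' → ε
S' $         or num $        output S' → or Y S'
or Y S' $    or num $        match 'or'
Y S' $       num $           output Y → P Y'
P Y' S' $    num $           output P → num
num Y' S' $  num $           match 'num'
Y' S' $      $               output Y' → ε
S' $         $               output S' → ε
$            $               accept

The string is accepted.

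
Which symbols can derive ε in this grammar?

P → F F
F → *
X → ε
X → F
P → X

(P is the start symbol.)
{ 'P', 'X' }

A non-terminal is nullable if it can derive ε (the empty string): either it has an ε-production, or it has a production whose right-hand side consists entirely of nullable non-terminals.

ε-productions: X → ε
So X is immediately nullable.
P → X: every symbol on the right is nullable, so P is nullable too.
No further non-terminal can be added: every production for the remaining non-terminals contains a terminal or a non-nullable non-terminal.
Nullable = { 'P', 'X' }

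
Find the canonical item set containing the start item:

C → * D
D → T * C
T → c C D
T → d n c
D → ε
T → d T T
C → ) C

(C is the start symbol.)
{ [C → . ) C], [C → . * D], [C' → . C] }

First, augment the grammar with C' → C
I₀ = CLOSURE({ [C' → . C] }):
  [C' → . C] has the dot before C: add [C → . * D], [C → . ) C]
No further items can be added.

I₀ = { [C → . ) C], [C → . * D], [C' → . C] }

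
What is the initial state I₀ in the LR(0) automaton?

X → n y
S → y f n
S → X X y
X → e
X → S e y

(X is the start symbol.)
First, augment the grammar with X' → X
I₀ = CLOSURE({ [X' → . X] }):
  [X' → . X] has the dot before X: add [X → . n y], [X → . e], [X → . S e y]
  [X → . S e y] has the dot before S: add [S → . y f n], [S → . X X y]
No further items can be added.

I₀ = { [S → . X X y], [S → . y f n], [X → . S e y], [X → . e], [X → . n y], [X' → . X] }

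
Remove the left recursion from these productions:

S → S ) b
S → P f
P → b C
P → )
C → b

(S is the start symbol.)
S → P f S'
S' → ) b S'
S' → ε
P → b C
P → )
C → b

S is directly left-recursive. The standard transformation for
  A → A α₁ | ... | A α_m | β₁ | ... | β_n
is
  A  → β₁ A' | ... | β_n A'
  A' → α₁ A' | ... | α_m A' | ε

S → P f becomes S → P f S'
S → S ) b becomes S' → ) b S'
Add S' → ε

Productions for other non-terminals are unchanged:
  P → b C
  P → )
  C → b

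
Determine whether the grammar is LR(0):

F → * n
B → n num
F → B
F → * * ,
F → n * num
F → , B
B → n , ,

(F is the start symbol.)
Yes, the grammar is LR(0)

A grammar is LR(0) if no state in the canonical LR(0) collection has:
  - both a shift item (dot before a terminal) and a complete item (shift-reduce conflict), or
  - two or more complete items (reduce-reduce conflict; the accept item [F' → F .] counts as a complete item here).

Augment with F' → F and build the canonical LR(0) collection (I0 = CLOSURE({[F' → . F]}), then GOTO on every symbol after a dot until no new states appear). It has 16 states:
  I0: { [B → . n , ,], [B → . n num], [F → . * * ,], [F → . * n], [F → . , B], [F → . B], [F → . n * num], [F' → . F] }  — shift
  I1: { [F → * . * ,], [F → * . n] }  — shift
  I2: { [B → . n , ,], [B → . n num], [F → , . B] }  — shift
  I3: { [F → B .] }  — reduce
  I4: { [F' → F .] }  — accept
  I5: { [B → n . , ,], [B → n . num], [F → n . * num] }  — shift
  I6: { [F → n * . num] }  — shift
  I7: { [B → n , . ,] }  — shift
  I8: { [B → n num .] }  — reduce
  I9: { [B → n , , .] }  — reduce
  I10: { [F → n * num .] }  — reduce
  I11: { [F → , B .] }  — reduce
  I12: { [B → n . , ,], [B → n . num] }  — shift
  I13: { [F → * * . ,] }  — shift
  I14: { [F → * n .] }  — reduce
  I15: { [F → * * , .] }  — reduce

Every state is either a pure shift/goto state or contains exactly one complete item and nothing to shift — no conflicts. The grammar is LR(0).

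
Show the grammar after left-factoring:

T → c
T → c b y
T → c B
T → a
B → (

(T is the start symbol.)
Left-factoring transforms A → αβ₁ | αβ₂ into A → αA' and A' → β₁ | β₂
(α is the longest common prefix among the alternatives). Repeat until
no nonterminal has two alternatives with a common prefix.

Round 1: T has alternatives sharing prefix 'c'. Introduce T': T → c T'
  Add: T' → ε
  Add: T' → b y
  Add: T' → B

No remaining common prefixes — done.

Resulting grammar:
T → c T'
T' → ε
T' → b y
T' → B
T → a
B → (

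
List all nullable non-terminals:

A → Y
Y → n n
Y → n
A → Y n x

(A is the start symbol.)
There are no ε-productions, so no non-terminal can derive ε.
No non-terminals are nullable.

Answer: None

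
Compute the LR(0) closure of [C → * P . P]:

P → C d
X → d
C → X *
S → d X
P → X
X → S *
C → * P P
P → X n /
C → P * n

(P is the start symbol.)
To compute CLOSURE, for each item [A → α.Bβ] where B is a non-terminal, add [B → .γ] for all productions B → γ; repeat for the newly added items until nothing changes.

Start with: [C → * P . P]
  [C → * P . P] has the dot before P: add [P → . C d], [P → . X], [P → . X n /]
  [P → . C d] has the dot before C: add [C → . X *], [C → . * P P], [C → . P * n]
  [P → . X] has the dot before X: add [X → . d], [X → . S *]
  [X → . S *] has the dot before S: add [S → . d X]
No further items can be added.

CLOSURE = { [C → * P . P], [C → . * P P], [C → . P * n], [C → . X *], [P → . C d], [P → . X n /], [P → . X], [S → . d X], [X → . S *], [X → . d] }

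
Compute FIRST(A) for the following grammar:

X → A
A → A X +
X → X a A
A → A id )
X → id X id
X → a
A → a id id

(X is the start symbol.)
{ 'a' }

From A → A X +:
  - A is the symbol being defined: contributes nothing new
    A is not nullable, so stop
From A → A id ):
  - A is the symbol being defined: contributes nothing new
    A is not nullable, so stop
From A → a id id:
  - a is a terminal: add 'a' and stop

Collecting: FIRST(A) = { 'a' }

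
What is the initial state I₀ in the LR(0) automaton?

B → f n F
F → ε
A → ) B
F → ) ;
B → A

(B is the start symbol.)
{ [A → . ) B], [B → . A], [B → . f n F], [B' → . B] }

First, augment the grammar with B' → B
I₀ = CLOSURE({ [B' → . B] }):
  [B' → . B] has the dot before B: add [B → . f n F], [B → . A]
  [B → . A] has the dot before A: add [A → . ) B]
No further items can be added.

I₀ = { [A → . ) B], [B → . A], [B → . f n F], [B' → . B] }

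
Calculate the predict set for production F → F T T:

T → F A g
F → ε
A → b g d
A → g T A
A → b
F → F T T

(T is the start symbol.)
PREDICT(F → F T T) = (FIRST(RHS) \ {ε}) ∪ (FOLLOW(F) if ε ∈ FIRST(RHS), i.e. RHS ⇒* ε)
FIRST(F) = { 'b', 'g', ε }
FIRST(T) = { 'b', 'g' }
FIRST(F T T) = { 'b', 'g' }
ε ∉ FIRST(F T T), so FOLLOW(F) is not added.
PREDICT(F → F T T) = { 'b', 'g' }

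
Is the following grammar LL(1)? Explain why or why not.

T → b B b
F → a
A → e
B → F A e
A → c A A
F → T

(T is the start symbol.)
Relevant sets:
  FIRST(T) = { 'b' }

For F:
  PREDICT(F → a) = { 'a' }
  PREDICT(F → T) = { 'b' }
For A:
  PREDICT(A → e) = { 'e' }
  PREDICT(A → c A A) = { 'c' }
T, B have a single production, so nothing to check there.

All predict sets are disjoint. The grammar IS LL(1).

Answer: Yes, the grammar is LL(1).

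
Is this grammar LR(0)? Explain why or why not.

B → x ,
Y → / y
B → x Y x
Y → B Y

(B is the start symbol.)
Yes, the grammar is LR(0)

Augment with B' → B and build the canonical LR(0) collection (I0 = CLOSURE({[B' → . B]}), then GOTO on every symbol after a dot until no new states appear). It has 10 states:
  I0: { [B → . x ,], [B → . x Y x], [B' → . B] }  — shift
  I1: { [B' → B .] }  — accept
  I2: { [B → . x ,], [B → . x Y x], [B → x . ,], [B → x . Y x], [Y → . / y], [Y → . B Y] }  — shift
  I3: { [B → x , .] }  — reduce
  I4: { [Y → / . y] }  — shift
  I5: { [B → . x ,], [B → . x Y x], [Y → . / y], [Y → . B Y], [Y → B . Y] }  — shift
  I6: { [B → x Y . x] }  — shift
  I7: { [B → x Y x .] }  — reduce
  I8: { [Y → B Y .] }  — reduce
  I9: { [Y → / y .] }  — reduce

Every state is either a pure shift/goto state or contains exactly one complete item and nothing to shift — no conflicts. The grammar is LR(0).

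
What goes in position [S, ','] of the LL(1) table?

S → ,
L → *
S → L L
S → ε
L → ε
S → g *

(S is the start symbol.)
To find M[S, ','], we find productions for S where ',' is in the predict set (PREDICT(N → α) = (FIRST(α) \ {ε}) ∪ (FOLLOW(N) if α ⇒* ε)).

Relevant sets:
  FIRST(L) = { '*', ε }
  FOLLOW(S) = { $ }

S → ,: PREDICT = { ',' }
  ',' is in predict set, so this production goes in M[S, ',']
S → L L: PREDICT = { $, '*' }
S → ε: PREDICT = { $ }
S → g *: PREDICT = { 'g' }

M[S, ','] = S → ,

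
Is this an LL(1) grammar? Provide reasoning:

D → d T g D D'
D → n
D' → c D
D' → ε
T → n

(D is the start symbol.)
A grammar is LL(1) if for each non-terminal N with multiple productions, the predict sets of those productions are pairwise disjoint, where PREDICT(N → α) = (FIRST(α) \ {ε}) ∪ (FOLLOW(N) if α ⇒* ε).

Relevant sets:
  FOLLOW(D') = { $, 'c' }

For D:
  PREDICT(D → d T g D D') = { 'd' }
  PREDICT(D → n) = { 'n' }
For D':
  PREDICT(D' → c D) = { 'c' }
  PREDICT(D' → ε) = { $, 'c' }
T has a single production, so nothing to check there.

Conflict found: Predict set conflict for D': { 'c' }
The grammar is NOT LL(1).

Answer: No. Predict set conflict for D': { 'c' }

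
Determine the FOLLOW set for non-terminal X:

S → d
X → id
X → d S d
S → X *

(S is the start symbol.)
{ '*' }

To compute FOLLOW(X), find every occurrence of X on a right-hand side N → α X β: add FIRST(β) \ {ε}, and if β is empty or nullable also add FOLLOW(N). Iterate to a fixed point.

In S → X *: X is followed by '*', add FIRST('*') \ {ε} = { '*' }

Taking the union: FOLLOW(X) = { '*' }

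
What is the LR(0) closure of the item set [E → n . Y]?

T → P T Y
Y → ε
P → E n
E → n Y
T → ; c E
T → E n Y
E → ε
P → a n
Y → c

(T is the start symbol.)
Start with: [E → n . Y]
  [E → n . Y] has the dot before Y: add [Y → .], [Y → . c]
No further items can be added.

CLOSURE = { [E → n . Y], [Y → . c], [Y → .] }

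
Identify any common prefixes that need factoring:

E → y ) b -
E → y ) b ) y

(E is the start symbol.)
Left-factoring is needed when two productions for the same non-terminal
share a common prefix on the right-hand side.

Productions for E:
  E → y ) b -
  E → y ) b ) y

Found common prefix 'y ) b' in productions for E

Answer: Yes, E has productions with common prefix 'y ) b'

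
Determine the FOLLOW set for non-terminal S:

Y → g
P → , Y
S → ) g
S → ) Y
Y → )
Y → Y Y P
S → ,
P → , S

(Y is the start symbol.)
To compute FOLLOW(S), find every occurrence of S on a right-hand side N → α S β: add FIRST(β) \ {ε}, and if β is empty or nullable also add FOLLOW(N). Iterate to a fixed point.

In P → , S: S is at the end, add FOLLOW(P)

The FOLLOW sets referred to above (computed the same way, to a fixed point):
  FOLLOW(P) = { $, ')', ',', 'g' }

Taking the union: FOLLOW(S) = { $, ')', ',', 'g' }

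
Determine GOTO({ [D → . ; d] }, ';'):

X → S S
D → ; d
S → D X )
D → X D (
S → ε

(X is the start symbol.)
GOTO(I, ';') = CLOSURE({ [A → αX.β] : [A → α.Xβ] ∈ I, X = ';' })

Items with dot before ';', with the dot advanced:
  [D → . ; d] → [D → ; . d]
Closure adds nothing (no advanced item has the dot before a non-terminal).

GOTO = { [D → ; . d] }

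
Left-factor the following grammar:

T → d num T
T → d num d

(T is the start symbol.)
Left-factoring transforms A → αβ₁ | αβ₂ into A → αA' and A' → β₁ | β₂
(α is the longest common prefix among the alternatives). Repeat until
no nonterminal has two alternatives with a common prefix.

Round 1: T has alternatives sharing prefix 'd num'. Introduce T': T → d num T'
  Add: T' → T
  Add: T' → d

No remaining common prefixes — done.

Resulting grammar:
T → d num T'
T' → T
T' → d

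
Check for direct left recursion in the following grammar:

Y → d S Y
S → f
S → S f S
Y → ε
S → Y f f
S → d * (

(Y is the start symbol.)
Direct left recursion occurs when N → N α for some non-terminal N (the right-hand side begins with the left-hand side itself).

Y → d S Y: starts with d
S → f: starts with f
S → S f S: LEFT RECURSIVE (starts with S)
Y → ε: starts with ε
S → Y f f: starts with Y
S → d * (: starts with d

The grammar has direct left recursion on: S.

Answer: Yes, S is left-recursive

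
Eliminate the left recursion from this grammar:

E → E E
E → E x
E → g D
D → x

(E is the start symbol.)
E is directly left-recursive. The standard transformation for
  A → A α₁ | ... | A α_m | β₁ | ... | β_n
is
  A  → β₁ A' | ... | β_n A'
  A' → α₁ A' | ... | α_m A' | ε

E → g D becomes E → g D E'
E → E E becomes E' → E E'
E → E x becomes E' → x E'
Add E' → ε

Productions for other non-terminals are unchanged:
  D → x

Resulting grammar:
E → g D E'
E' → E E'
E' → x E'
E' → ε
D → x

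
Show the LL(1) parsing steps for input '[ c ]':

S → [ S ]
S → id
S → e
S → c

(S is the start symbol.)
LL(1) parsing maintains a stack (initially the start symbol over $) and the input. At each step: if the stack top is a terminal, match it against the current input token; if it is a non-terminal N, replace it with the RHS of M[N, lookahead] (the unique production whose predict set contains the lookahead).

Stack is shown with the top on the left.

Stack    Input    Action
------------------------
S $      [ c ] $  output S → [ S ]
[ S ] $  [ c ] $  match '['
S ] $    c ] $    output S → c
c ] $    c ] $    match 'c'
] $      ] $      match ']'
$        $        accept

The string is accepted.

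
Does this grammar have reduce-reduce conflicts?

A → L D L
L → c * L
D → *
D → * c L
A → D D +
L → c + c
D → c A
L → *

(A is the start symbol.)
Yes — I1: [D → * .] vs [L → * .]; I6: [D → * .] vs [L → * .]

A reduce-reduce conflict occurs when an LR(0) state has two complete items [A → α .] and [B → β .] — both call for a reduction, and with no lookahead the parser cannot choose between them.

Augment with A' → A and build the canonical LR(0) collection (I0 = CLOSURE({[A' → . A]}), then GOTO on every symbol after a dot until no new states appear). It has 24 states:
  I0: { [A → . D D +], [A → . L D L], [A' → . A], [D → . * c L], [D → . *], [D → . c A], [L → . *], [L → . c * L], [L → . c + c] }  — shift
  I1: { [D → * . c L], [D → * .], [L → * .] }  — shift, 2 reduces
  I2: { [A' → A .] }  — accept
  I3: { [A → D . D +], [D → . * c L], [D → . *], [D → . c A] }  — shift
  I4: { [A → L . D L], [D → . * c L], [D → . *], [D → . c A] }  — shift
  I5: { [A → . D D +], [A → . L D L], [D → . * c L], [D → . *], [D → . c A], [D → c . A], [L → . *], [L → . c * L], [L → . c + c], [L → c . * L], [L → c . + c] }  — shift
  I6: { [D → * . c L], [D → * .], [L → * .], [L → . *], [L → . c * L], [L → . c + c], [L → c * . L] }  — shift, 2 reduces
  I7: { [L → c + . c] }  — shift
  I8: { [D → c A .] }  — reduce
  I9: { [L → c + c .] }  — reduce
  I10: { [L → * .] }  — reduce
  I11: { [L → c * L .] }  — reduce
  I12: { [D → * c . L], [L → . *], [L → . c * L], [L → . c + c], [L → c . * L], [L → c . + c] }  — shift
  I13: { [L → * .], [L → . *], [L → . c * L], [L → . c + c], [L → c * . L] }  — shift, reduce
  I14: { [D → * c L .] }  — reduce
  I15: { [L → c . * L], [L → c . + c] }  — shift
  I16: { [L → . *], [L → . c * L], [L → . c + c], [L → c * . L] }  — shift
  I17: { [D → * . c L], [D → * .] }  — shift, reduce
  I18: { [A → L D . L], [L → . *], [L → . c * L], [L → . c + c] }  — shift
  I19: { [A → . D D +], [A → . L D L], [D → . * c L], [D → . *], [D → . c A], [D → c . A], [L → . *], [L → . c * L], [L → . c + c] }  — shift
  I20: { [A → L D L .] }  — reduce
  I21: { [D → * c . L], [L → . *], [L → . c * L], [L → . c + c] }  — shift
  I22: { [A → D D . +] }  — shift
  I23: { [A → D D + .] }  — reduce

I1 contains complete items [D → * .], [L → * .] — reduce-reduce conflict.
I6 contains complete items [D → * .], [L → * .] — reduce-reduce conflict.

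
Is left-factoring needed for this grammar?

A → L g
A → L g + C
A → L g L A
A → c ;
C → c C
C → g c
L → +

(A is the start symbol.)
Left-factoring is needed when two productions for the same non-terminal
share a common prefix on the right-hand side.

Productions for A:
  A → L g
  A → L g + C
  A → L g L A
  A → c ;
Productions for C:
  C → c C
  C → g c

Found common prefix 'L g' in productions for A

Answer: Yes, A has productions with common prefix 'L g'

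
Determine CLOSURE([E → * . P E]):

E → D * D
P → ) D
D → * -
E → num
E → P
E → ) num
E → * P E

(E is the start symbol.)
{ [E → * . P E], [P → . ) D] }

To compute CLOSURE, for each item [A → α.Bβ] where B is a non-terminal, add [B → .γ] for all productions B → γ; repeat for the newly added items until nothing changes.

Start with: [E → * . P E]
  [E → * . P E] has the dot before P: add [P → . ) D]
No further items can be added.

CLOSURE = { [E → * . P E], [P → . ) D] }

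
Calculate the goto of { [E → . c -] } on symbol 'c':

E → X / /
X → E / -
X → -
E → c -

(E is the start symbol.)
GOTO(I, 'c') = CLOSURE({ [A → αX.β] : [A → α.Xβ] ∈ I, X = 'c' })

Items with dot before 'c', with the dot advanced:
  [E → . c -] → [E → c . -]
Closure adds nothing (no advanced item has the dot before a non-terminal).

GOTO = { [E → c . -] }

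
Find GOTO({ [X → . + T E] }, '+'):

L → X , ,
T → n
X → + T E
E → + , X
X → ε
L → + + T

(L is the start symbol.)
GOTO(I, '+') = CLOSURE({ [A → αX.β] : [A → α.Xβ] ∈ I, X = '+' })

Items with dot before '+', with the dot advanced:
  [X → . + T E] → [X → + . T E]
Closure of the advanced items:
  [X → + . T E] has the dot before T: add [T → . n]

GOTO = { [T → . n], [X → + . T E] }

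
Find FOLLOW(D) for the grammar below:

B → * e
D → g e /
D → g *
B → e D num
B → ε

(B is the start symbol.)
In B → e D num: D is followed by num, add FIRST(num) \ {ε} = { 'num' }

Taking the union: FOLLOW(D) = { 'num' }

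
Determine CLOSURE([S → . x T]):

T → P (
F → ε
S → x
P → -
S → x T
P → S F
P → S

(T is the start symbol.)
To compute CLOSURE, for each item [A → α.Bβ] where B is a non-terminal, add [B → .γ] for all productions B → γ; repeat for the newly added items until nothing changes.

Start with: [S → . x T]
The dot precedes the terminal x, so nothing is added.

CLOSURE = { [S → . x T] }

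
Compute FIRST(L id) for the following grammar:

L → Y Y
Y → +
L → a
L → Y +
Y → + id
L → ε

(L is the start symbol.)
FIRST sets of the non-terminals involved (from the grammar, by fixed-point iteration):
  FIRST(L) = { '+', 'a', ε }

To compute FIRST(L id), process the symbols left to right:
Symbol L is a non-terminal. Add FIRST(L) \ {ε} = { '+', 'a' }
L is nullable (ε ∈ FIRST(L)), continue to the next symbol.
Symbol id is a terminal. Add 'id' and stop.
FIRST(L id) = { '+', 'a', 'id' }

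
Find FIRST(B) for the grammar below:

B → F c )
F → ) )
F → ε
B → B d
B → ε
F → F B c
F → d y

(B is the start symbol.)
To compute FIRST(B), examine every production with B on the left-hand side, reading each right-hand side left to right until a non-nullable symbol is reached.

FIRST sets of the other non-terminals involved (by the same procedure, iterated to a fixed point):
  FIRST(F) = { ')', 'c', 'd', ε }

From B → F c ):
  - F is a non-terminal: add FIRST(F) \ {ε} = { ')', 'c', 'd' }
    F is nullable, so continue to the next symbol
  - c is a terminal: add 'c' and stop
From B → B d:
  - B is the symbol being defined: contributes nothing new
    B is nullable, so continue to the next symbol
  - d is a terminal: add 'd' and stop
From B → ε:
  - ε-production, so ε ∈ FIRST(B)

Collecting: FIRST(B) = { ')', 'c', 'd', ε }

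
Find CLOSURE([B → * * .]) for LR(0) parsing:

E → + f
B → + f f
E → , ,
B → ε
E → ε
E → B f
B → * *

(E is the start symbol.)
Start with: [B → * * .]
The dot is at the end, so nothing is added.

CLOSURE = { [B → * * .] }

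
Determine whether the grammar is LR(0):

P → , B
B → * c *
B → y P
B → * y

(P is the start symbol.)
Yes, the grammar is LR(0)

Augment with P' → P and build the canonical LR(0) collection (I0 = CLOSURE({[P' → . P]}), then GOTO on every symbol after a dot until no new states appear). It has 10 states:
  I0: { [P → . , B], [P' → . P] }  — shift
  I1: { [B → . * c *], [B → . * y], [B → . y P], [P → , . B] }  — shift
  I2: { [P' → P .] }  — accept
  I3: { [B → * . c *], [B → * . y] }  — shift
  I4: { [P → , B .] }  — reduce
  I5: { [B → y . P], [P → . , B] }  — shift
  I6: { [B → y P .] }  — reduce
  I7: { [B → * c . *] }  — shift
  I8: { [B → * y .] }  — reduce
  I9: { [B → * c * .] }  — reduce

Every state is either a pure shift/goto state or contains exactly one complete item and nothing to shift — no conflicts. The grammar is LR(0).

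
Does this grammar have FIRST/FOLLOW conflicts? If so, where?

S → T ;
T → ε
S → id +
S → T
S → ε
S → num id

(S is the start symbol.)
No FIRST/FOLLOW conflicts.

Nullable non-terminals: S, T.
FIRST sets used below: FIRST(T) = { ε }

S: nullable alternative(s) S → T, S → ε; FOLLOW(S) = { $ }
  S → T ;: FIRST \ {ε} = { ';' } — disjoint from FOLLOW(S)
  S → id +: FIRST \ {ε} = { 'id' } — disjoint from FOLLOW(S)
  S → T: FIRST \ {ε} = { } — disjoint from FOLLOW(S)
  S → ε: FIRST \ {ε} = { } — disjoint from FOLLOW(S)
  S → num id: FIRST \ {ε} = { 'num' } — disjoint from FOLLOW(S)
T has a nullable alternative but only one production, so nothing to check.

No FIRST/FOLLOW conflicts found.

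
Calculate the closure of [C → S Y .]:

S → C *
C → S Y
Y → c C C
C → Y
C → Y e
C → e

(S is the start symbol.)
To compute CLOSURE, for each item [A → α.Bβ] where B is a non-terminal, add [B → .γ] for all productions B → γ; repeat for the newly added items until nothing changes.

Start with: [C → S Y .]
The dot is at the end, so nothing is added.

CLOSURE = { [C → S Y .] }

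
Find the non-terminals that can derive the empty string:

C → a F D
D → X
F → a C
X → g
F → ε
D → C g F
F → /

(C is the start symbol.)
ε-productions: F → ε
So F is immediately nullable.
No further non-terminal can be added: every production for the remaining non-terminals contains a terminal or a non-nullable non-terminal.
Nullable = { 'F' }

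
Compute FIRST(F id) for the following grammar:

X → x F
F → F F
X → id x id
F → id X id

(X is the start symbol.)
FIRST sets of the non-terminals involved (from the grammar, by fixed-point iteration):
  FIRST(F) = { 'id' }

To compute FIRST(F id), process the symbols left to right:
Symbol F is a non-terminal. Add FIRST(F) \ {ε} = { 'id' }
F is not nullable (ε ∉ FIRST(F)), so stop here.
FIRST(F id) = { 'id' }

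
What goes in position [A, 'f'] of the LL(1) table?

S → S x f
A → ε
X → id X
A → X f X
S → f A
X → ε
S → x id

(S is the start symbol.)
A → X f X

To find M[A, 'f'], we find productions for A where 'f' is in the predict set (PREDICT(N → α) = (FIRST(α) \ {ε}) ∪ (FOLLOW(N) if α ⇒* ε)).

Relevant sets:
  FIRST(X) = { 'id', ε }
  FOLLOW(A) = { $, 'x' }

A → ε: PREDICT = { $, 'x' }
A → X f X: PREDICT = { 'f', 'id' }
  'f' is in predict set, so this production goes in M[A, 'f']

M[A, 'f'] = A → X f X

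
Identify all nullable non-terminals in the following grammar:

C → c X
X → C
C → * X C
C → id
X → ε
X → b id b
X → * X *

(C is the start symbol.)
A non-terminal is nullable if it can derive ε (the empty string): either it has an ε-production, or it has a production whose right-hand side consists entirely of nullable non-terminals.

ε-productions: X → ε
So X is immediately nullable.
No further non-terminal can be added: every production for the remaining non-terminals contains a terminal or a non-nullable non-terminal.
Nullable = { 'X' }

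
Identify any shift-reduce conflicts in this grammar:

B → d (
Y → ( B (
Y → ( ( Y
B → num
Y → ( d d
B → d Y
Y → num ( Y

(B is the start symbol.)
Yes — I4: [B → d ( .] vs [B → . d (]

Augment with B' → B and build the canonical LR(0) collection (I0 = CLOSURE({[B' → . B]}), then GOTO on every symbol after a dot until no new states appear). It has 16 states:
  I0: { [B → . d (], [B → . d Y], [B → . num], [B' → . B] }  — shift
  I1: { [B' → B .] }  — accept
  I2: { [B → d . (], [B → d . Y], [Y → . ( ( Y], [Y → . ( B (], [Y → . ( d d], [Y → . num ( Y] }  — shift
  I3: { [B → num .] }  — reduce
  I4: { [B → . d (], [B → . d Y], [B → . num], [B → d ( .], [Y → ( . ( Y], [Y → ( . B (], [Y → ( . d d] }  — shift, reduce
  I5: { [B → d Y .] }  — reduce
  I6: { [Y → num . ( Y] }  — shift
  I7: { [Y → . ( ( Y], [Y → . ( B (], [Y → . ( d d], [Y → . num ( Y], [Y → num ( . Y] }  — shift
  I8: { [B → . d (], [B → . d Y], [B → . num], [Y → ( . ( Y], [Y → ( . B (], [Y → ( . d d] }  — shift
  I9: { [Y → num ( Y .] }  — reduce
  I10: { [Y → ( ( . Y], [Y → . ( ( Y], [Y → . ( B (], [Y → . ( d d], [Y → . num ( Y] }  — shift
  I11: { [Y → ( B . (] }  — shift
  I12: { [B → d . (], [B → d . Y], [Y → ( d . d], [Y → . ( ( Y], [Y → . ( B (], [Y → . ( d d], [Y → . num ( Y] }  — shift
  I13: { [Y → ( d d .] }  — reduce
  I14: { [Y → ( B ( .] }  — reduce
  I15: { [Y → ( ( Y .] }  — reduce

I4 contains reduce item [B → d ( .] and shift items [B → . d (], [B → . d Y], [B → . num], [Y → ( . ( Y], [Y → ( . d d] — shift-reduce conflict.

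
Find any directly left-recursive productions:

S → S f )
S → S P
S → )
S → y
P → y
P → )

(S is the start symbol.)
Yes, S is left-recursive

S → S f ): LEFT RECURSIVE (starts with S)
S → S P: LEFT RECURSIVE (starts with S)
S → ): starts with ')'
S → y: starts with y
P → y: starts with y
P → ): starts with ')'

The grammar has direct left recursion on: S.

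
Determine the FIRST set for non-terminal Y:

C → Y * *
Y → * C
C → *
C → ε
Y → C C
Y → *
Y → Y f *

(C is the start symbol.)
{ '*', 'f', ε }

FIRST sets of the other non-terminals involved (by the same procedure, iterated to a fixed point):
  FIRST(C) = { '*', 'f', ε }

From Y → * C:
  - '*' is a terminal: add '*' and stop
From Y → C C:
  - C is a non-terminal: add FIRST(C) \ {ε} = { '*', 'f' }
    C is nullable, so continue to the next symbol
  - C is a non-terminal: add FIRST(C) \ {ε} = { '*', 'f' }
    C is nullable and nothing follows, so the whole right-hand side can vanish: ε ∈ FIRST(Y)
From Y → *:
  - '*' is a terminal: add '*' and stop
From Y → Y f *:
  - Y is the symbol being defined: contributes nothing new
    Y is nullable, so continue to the next symbol
  - f is a terminal: add 'f' and stop

Collecting: FIRST(Y) = { '*', 'f', ε }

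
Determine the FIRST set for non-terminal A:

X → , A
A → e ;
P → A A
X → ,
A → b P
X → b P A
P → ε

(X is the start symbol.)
To compute FIRST(A), examine every production with A on the left-hand side, reading each right-hand side left to right until a non-nullable symbol is reached.

From A → e ;:
  - e is a terminal: add 'e' and stop
From A → b P:
  - b is a terminal: add 'b' and stop

Collecting: FIRST(A) = { 'b', 'e' }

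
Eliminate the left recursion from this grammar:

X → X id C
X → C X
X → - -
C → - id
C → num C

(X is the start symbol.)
X → C X X'
X → - - X'
X' → id C X'
X' → ε
C → - id
C → num C

X is directly left-recursive. The standard transformation for
  A → A α₁ | ... | A α_m | β₁ | ... | β_n
is
  A  → β₁ A' | ... | β_n A'
  A' → α₁ A' | ... | α_m A' | ε

X → C X becomes X → C X X'
X → - - becomes X → - - X'
X → X id C becomes X' → id C X'
Add X' → ε

Productions for other non-terminals are unchanged:
  C → - id
  C → num C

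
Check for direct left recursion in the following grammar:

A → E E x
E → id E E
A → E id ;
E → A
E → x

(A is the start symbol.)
Direct left recursion occurs when N → N α for some non-terminal N (the right-hand side begins with the left-hand side itself).

A → E E x: starts with E
E → id E E: starts with id
A → E id ;: starts with E
E → A: starts with A
E → x: starts with x

No direct left recursion found.

Answer: No direct left recursion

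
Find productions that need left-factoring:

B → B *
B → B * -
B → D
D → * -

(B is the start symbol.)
Yes, B has productions with common prefix 'B *'

Left-factoring is needed when two productions for the same non-terminal
share a common prefix on the right-hand side.

Productions for B:
  B → B *
  B → B * -
  B → D

Found common prefix 'B *' in productions for B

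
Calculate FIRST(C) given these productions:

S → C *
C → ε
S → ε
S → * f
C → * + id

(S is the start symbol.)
From C → ε:
  - ε-production, so ε ∈ FIRST(C)
From C → * + id:
  - '*' is a terminal: add '*' and stop

Collecting: FIRST(C) = { '*', ε }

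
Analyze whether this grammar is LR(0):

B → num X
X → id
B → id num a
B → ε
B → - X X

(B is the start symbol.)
Augment with B' → B and build the canonical LR(0) collection (I0 = CLOSURE({[B' → . B]}), then GOTO on every symbol after a dot until no new states appear). It has 11 states:
  I0: { [B → . - X X], [B → . id num a], [B → . num X], [B → .], [B' → . B] }  — shift, reduce
  I1: { [B → - . X X], [X → . id] }  — shift
  I2: { [B' → B .] }  — accept
  I3: { [B → id . num a] }  — shift
  I4: { [B → num . X], [X → . id] }  — shift
  I5: { [B → num X .] }  — reduce
  I6: { [X → id .] }  — reduce
  I7: { [B → id num . a] }  — shift
  I8: { [B → id num a .] }  — reduce
  I9: { [B → - X . X], [X → . id] }  — shift
  I10: { [B → - X X .] }  — reduce

Conflict in state I0:
  Shift-reduce conflict between [B → .] and [B → . - X X]
So the grammar is NOT LR(0).

Answer: No. Shift-reduce conflict between [B → .] and [B → . - X X]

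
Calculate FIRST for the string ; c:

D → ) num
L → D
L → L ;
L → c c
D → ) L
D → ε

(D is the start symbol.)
To compute FIRST(; c), process the symbols left to right:
Symbol ; is a terminal. Add ';' and stop.
FIRST(; c) = { ';' }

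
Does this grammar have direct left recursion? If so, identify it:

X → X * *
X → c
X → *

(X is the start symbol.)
Yes, X is left-recursive

X → X * *: LEFT RECURSIVE (starts with X)
X → c: starts with c
X → *: starts with '*'

The grammar has direct left recursion on: X.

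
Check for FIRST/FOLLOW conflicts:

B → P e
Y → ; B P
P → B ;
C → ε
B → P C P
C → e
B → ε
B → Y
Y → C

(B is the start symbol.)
Nullable non-terminals: B, C, Y.
FIRST sets used below: FIRST(P) = { ';', 'e' }, FIRST(Y) = { ';', 'e', ε }, FIRST(C) = { 'e', ε }

B: nullable alternative(s) B → ε, B → Y; FOLLOW(B) = { $, ';', 'e' }
  B → P e: FIRST \ {ε} = { ';', 'e' } — overlaps FOLLOW(B) on { ';', 'e' }: CONFLICT
  B → P C P: FIRST \ {ε} = { ';', 'e' } — overlaps FOLLOW(B) on { ';', 'e' }: CONFLICT
  B → ε: FIRST \ {ε} = { } — disjoint from FOLLOW(B)
  B → Y: FIRST \ {ε} = { ';', 'e' } — overlaps FOLLOW(B) on { ';', 'e' }: CONFLICT

C: nullable alternative(s) C → ε; FOLLOW(C) = { $, ';', 'e' }
  C → ε: FIRST \ {ε} = { } — this is the only nullable alternative, skip
  C → e: FIRST \ {ε} = { 'e' } — overlaps FOLLOW(C) on { 'e' }: CONFLICT

Y: nullable alternative(s) Y → C; FOLLOW(Y) = { $, ';', 'e' }
  Y → ; B P: FIRST \ {ε} = { ';' } — overlaps FOLLOW(Y) on { ';' }: CONFLICT
  Y → C: FIRST \ {ε} = { 'e' } — this is the only nullable alternative, skip

P has no nullable alternative, so no FIRST/FOLLOW check is needed there.

So the grammar has 5 FIRST/FOLLOW conflicts (marked CONFLICT above).

Answer: Yes. B → P e with FOLLOW(B) on { ';', 'e' }; B → P C P with FOLLOW(B) on { ';', 'e' }; B → Y with FOLLOW(B) on { ';', 'e' }; Y → ';' B P with FOLLOW(Y) on { ';' }; C → e with FOLLOW(C) on { 'e' }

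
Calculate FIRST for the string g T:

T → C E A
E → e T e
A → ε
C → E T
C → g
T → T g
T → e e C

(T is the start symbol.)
To compute FIRST(g T), process the symbols left to right:
Symbol g is a terminal. Add 'g' and stop.
FIRST(g T) = { 'g' }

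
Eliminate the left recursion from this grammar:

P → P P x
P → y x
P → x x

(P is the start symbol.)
P → y x P'
P → x x P'
P' → P x P'
P' → ε

P is directly left-recursive. The standard transformation for
  A → A α₁ | ... | A α_m | β₁ | ... | β_n
is
  A  → β₁ A' | ... | β_n A'
  A' → α₁ A' | ... | α_m A' | ε

P → y x becomes P → y x P'
P → x x becomes P → x x P'
P → P P x becomes P' → P x P'
Add P' → ε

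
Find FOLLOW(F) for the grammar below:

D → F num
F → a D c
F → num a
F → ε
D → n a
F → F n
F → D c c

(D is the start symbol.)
In D → F num: F is followed by num, add FIRST(num) \ {ε} = { 'num' }
In F → F n: F is followed by n, add FIRST(n) \ {ε} = { 'n' }

Taking the union: FOLLOW(F) = { 'n', 'num' }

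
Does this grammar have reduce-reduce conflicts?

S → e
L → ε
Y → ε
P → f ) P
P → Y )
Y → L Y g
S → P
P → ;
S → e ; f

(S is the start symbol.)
Yes — I0: [L → .] vs [Y → .]; I2: [L → .] vs [Y → .]; I8: [L → .] vs [Y → .]

A reduce-reduce conflict occurs when an LR(0) state has two complete items [A → α .] and [B → β .] — both call for a reduction, and with no lookahead the parser cannot choose between them.

Augment with S' → S and build the canonical LR(0) collection (I0 = CLOSURE({[S' → . S]}), then GOTO on every symbol after a dot until no new states appear). It has 15 states:
  I0: { [L → .], [P → . ;], [P → . Y )], [P → . f ) P], [S → . P], [S → . e ; f], [S → . e], [S' → . S], [Y → . L Y g], [Y → .] }  — shift, 2 reduces
  I1: { [P → ; .] }  — reduce
  I2: { [L → .], [Y → . L Y g], [Y → .], [Y → L . Y g] }  — 2 reduces
  I3: { [S → P .] }  — reduce
  I4: { [S' → S .] }  — accept
  I5: { [P → Y . )] }  — shift
  I6: { [S → e . ; f], [S → e .] }  — shift, reduce
  I7: { [P → f . ) P] }  — shift
  I8: { [L → .], [P → . ;], [P → . Y )], [P → . f ) P], [P → f ) . P], [Y → . L Y g], [Y → .] }  — shift, 2 reduces
  I9: { [P → f ) P .] }  — reduce
  I10: { [S → e ; . f] }  — shift
  I11: { [S → e ; f .] }  — reduce
  I12: { [P → Y ) .] }  — reduce
  I13: { [Y → L Y . g] }  — shift
  I14: { [Y → L Y g .] }  — reduce

I0 contains complete items [L → .], [Y → .] — reduce-reduce conflict.
I2 contains complete items [L → .], [Y → .] — reduce-reduce conflict.
I8 contains complete items [L → .], [Y → .] — reduce-reduce conflict.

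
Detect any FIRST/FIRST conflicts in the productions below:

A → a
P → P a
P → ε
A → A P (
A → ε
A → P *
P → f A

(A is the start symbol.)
A FIRST/FIRST conflict occurs when two productions N → α and N → β for the same non-terminal have FIRST(α) ∩ FIRST(β) ≠ ∅ (with ε ∈ FIRST of a nullable right-hand side, so two nullable alternatives also conflict).

FIRST sets of the non-terminals at (or reachable through a nullable prefix from) the front of some alternative:
  FIRST(A) = { '(', '*', 'a', 'f', ε }
  FIRST(P) = { 'a', 'f', ε }

Productions for A:
  A → a: FIRST = { 'a' }
  A → A P (: FIRST = { '(', '*', 'a', 'f' }
  A → ε: FIRST = { ε }
  A → P *: FIRST = { '*', 'a', 'f' }
Productions for P:
  P → P a: FIRST = { 'a', 'f' }
  P → ε: FIRST = { ε }
  P → f A: FIRST = { 'f' }

Conflict for A: A → a and A → A P (
  Overlap: { 'a' }
Conflict for A: A → a and A → P *
  Overlap: { 'a' }
Conflict for A: A → A P ( and A → P *
  Overlap: { '*', 'a', 'f' }
Conflict for P: P → P a and P → f A
  Overlap: { 'f' }

Answer: Yes. A → a / A → A P '(' on { 'a' }; A → a / A → P '*' on { 'a' }; A → A P '(' / A → P '*' on { '*', 'a', 'f' }; P → P a / P → f A on { 'f' }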